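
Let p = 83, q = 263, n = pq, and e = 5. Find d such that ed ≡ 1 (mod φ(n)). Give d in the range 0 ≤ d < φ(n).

φ(n) = (p−1)(q−1) = 82·262 = 21484.
Need d with 5·d ≡ 1 (mod 21484). Apply the extended Euclidean algorithm:
21484 = 4296*5 + 4
5 = 1*4 + 1
4 = 4*1 + 0
Back-substitute:
1 = 5 − 4
1 = −21484 + 4297·5
So 5·4297 ≡ 1 (mod 21484), hence d = 4297.

4297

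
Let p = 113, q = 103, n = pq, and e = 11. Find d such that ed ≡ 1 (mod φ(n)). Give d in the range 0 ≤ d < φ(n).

φ(n) = (p−1)(q−1) = 112·102 = 11424.
Need d with 11·d ≡ 1 (mod 11424). Apply the extended Euclidean algorithm:
11424 = 1038×11 + 6
11 = 1×6 + 5
6 = 1×5 + 1
5 = 5×1 + 0
Back-substitute:
1 = 6 − 5
1 = −11 + 2·6
1 = 2·11424 − 2077·11
So 11·(-2077) ≡ 1 (mod 11424), hence d ≡ -2077 ≡ 9347 (mod 11424).

9347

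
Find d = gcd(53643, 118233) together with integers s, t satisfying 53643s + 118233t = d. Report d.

Repeated division:
118233 = 2*53643 + 10947
53643 = 4*10947 + 9855
10947 = 1*9855 + 1092
9855 = 9*1092 + 27
1092 = 40*27 + 12
27 = 2*12 + 3
12 = 4*3 + 0
gcd(53643, 118233) = 3.
Back-substituting:
3 = 27 − 2·12
3 = −2·1092 + 81·27
3 = 81·9855 − 731·1092
3 = −731·10947 + 812·9855
3 = 812·53643 − 3979·10947
3 = −3979·118233 + 8770·53643
So 3 = (-3979)·118233 + (8770)·53643.

3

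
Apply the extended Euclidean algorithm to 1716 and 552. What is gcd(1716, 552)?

Apply Euclid's algorithm to 1716 and 552:
1716 = 3·552 + 60
552 = 9·60 + 12
60 = 5·12 + 0
gcd(1716, 552) = 12.
Working backward:
12 = 552 − 9·60
12 = −9·1716 + 28·552
So 12 = (-9)·1716 + (28)·552.

12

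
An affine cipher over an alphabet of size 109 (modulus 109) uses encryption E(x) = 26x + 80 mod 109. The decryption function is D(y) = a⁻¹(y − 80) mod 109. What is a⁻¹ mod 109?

gcd(109, 26) by repeated division:
109 = 4·26 + 5
26 = 5·5 + 1
5 = 5·1 + 0
Since gcd(26, 109) = 1, back-substitute to write 1 as a combination:
1 = 26 − 5·5
1 = −5·109 + 21·26
So 26·21 ≡ 1 (mod 109).

21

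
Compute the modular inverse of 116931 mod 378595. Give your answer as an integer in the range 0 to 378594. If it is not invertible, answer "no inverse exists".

59141

Extended Euclidean algorithm:
378595 = 3×116931 + 27802
116931 = 4×27802 + 5723
27802 = 4×5723 + 4910
5723 = 1×4910 + 813
4910 = 6×813 + 32
813 = 25×32 + 13
32 = 2×13 + 6
13 = 2×6 + 1
6 = 6×1 + 0
The gcd is 1. Working backward:
1 = 13 − 2·6
1 = −2·32 + 5·13
1 = 5·813 − 127·32
1 = −127·4910 + 767·813
1 = 767·5723 − 894·4910
1 = −894·27802 + 4343·5723
1 = 4343·116931 − 18266·27802
1 = −18266·378595 + 59141·116931
So 116931·59141 ≡ 1 (mod 378595).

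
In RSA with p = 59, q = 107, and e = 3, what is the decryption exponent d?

4099

φ(n) = (p−1)(q−1) = 58·106 = 6148.
Need d with 3·d ≡ 1 (mod 6148). Apply the extended Euclidean algorithm:
6148 = 2049*3 + 1
3 = 3*1 + 0
Back-substitute:
1 = 6148 − 2049·3
So 3·(-2049) ≡ 1 (mod 6148), hence d ≡ -2049 ≡ 4099 (mod 6148).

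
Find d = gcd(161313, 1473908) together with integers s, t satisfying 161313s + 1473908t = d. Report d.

1

Euclidean algorithm:
1473908 = 9*161313 + 22091
161313 = 7*22091 + 6676
22091 = 3*6676 + 2063
6676 = 3*2063 + 487
2063 = 4*487 + 115
487 = 4*115 + 27
115 = 4*27 + 7
27 = 3*7 + 6
7 = 1*6 + 1
6 = 6*1 + 0
gcd(161313, 1473908) = 1.
Express as a combination:
1 = 7 − 6
1 = −27 + 4·7
1 = 4·115 − 17·27
1 = −17·487 + 72·115
1 = 72·2063 − 305·487
1 = −305·6676 + 987·2063
1 = 987·22091 − 3266·6676
1 = −3266·161313 + 23849·22091
1 = 23849·1473908 − 217907·161313
So 1 = (23849)·1473908 + (-217907)·161313.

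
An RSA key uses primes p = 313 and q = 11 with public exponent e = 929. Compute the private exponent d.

1649

φ(n) = (p−1)(q−1) = 312·10 = 3120.
Need d with 929·d ≡ 1 (mod 3120). Apply the extended Euclidean algorithm:
3120 = 3×929 + 333
929 = 2×333 + 263
333 = 1×263 + 70
263 = 3×70 + 53
70 = 1×53 + 17
53 = 3×17 + 2
17 = 8×2 + 1
2 = 2×1 + 0
Back-substitute:
1 = 17 − 8·2
1 = −8·53 + 25·17
1 = 25·70 − 33·53
1 = −33·263 + 124·70
1 = 124·333 − 157·263
1 = −157·929 + 438·333
1 = 438·3120 − 1471·929
So 929·(-1471) ≡ 1 (mod 3120), hence d ≡ -1471 ≡ 1649 (mod 3120).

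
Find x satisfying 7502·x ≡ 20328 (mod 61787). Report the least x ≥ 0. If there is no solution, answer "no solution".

3083

First find gcd(7502, 61787):
61787 = 8*7502 + 1771
7502 = 4*1771 + 418
1771 = 4*418 + 99
418 = 4*99 + 22
99 = 4*22 + 11
22 = 2*11 + 0
gcd = 11 and 11 | 20328, so solutions exist. Divide through by 11: 682x ≡ 1848 (mod 5617).
Now find 682⁻¹ mod 5617:
5617 = 8*682 + 161
682 = 4*161 + 38
161 = 4*38 + 9
38 = 4*9 + 2
9 = 4*2 + 1
2 = 2*1 + 0
Back-substitute:
1 = 9 − 4·2
1 = −4·38 + 17·9
1 = 17·161 − 72·38
1 = −72·682 + 305·161
1 = 305·5617 − 2512·682
So 682·(-2512) ≡ 1 (mod 5617), i.e. 682⁻¹ ≡ 3105.
Then x ≡ 3105·1848 ≡ 3083 (mod 5617); the smallest non-negative solution is x = 3083.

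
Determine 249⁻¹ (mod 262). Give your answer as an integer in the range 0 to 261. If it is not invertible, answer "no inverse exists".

Apply the Euclidean algorithm to 262 and 249:
262 = 1·249 + 13
249 = 19·13 + 2
13 = 6·2 + 1
2 = 2·1 + 0
gcd = 1, so the inverse exists. Back-substitute:
1 = 13 − 6·2
1 = −6·249 + 115·13
1 = 115·262 − 121·249
So 249·(-121) ≡ 1 (mod 262), and -121 ≡ 141 (mod 262).

141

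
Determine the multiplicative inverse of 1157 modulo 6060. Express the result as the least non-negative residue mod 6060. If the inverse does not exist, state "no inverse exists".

Apply the Euclidean algorithm to 6060 and 1157:
6060 = 5·1157 + 275
1157 = 4·275 + 57
275 = 4·57 + 47
57 = 1·47 + 10
47 = 4·10 + 7
10 = 1·7 + 3
7 = 2·3 + 1
3 = 3·1 + 0
Since gcd(1157, 6060) = 1, back-substitute to write 1 as a combination:
1 = 7 − 2·3
1 = −2·10 + 3·7
1 = 3·47 − 14·10
1 = −14·57 + 17·47
1 = 17·275 − 82·57
1 = −82·1157 + 345·275
1 = 345·6060 − 1807·1157
Hence 1157⁻¹ ≡ -1807 ≡ 4253 (mod 6060).

4253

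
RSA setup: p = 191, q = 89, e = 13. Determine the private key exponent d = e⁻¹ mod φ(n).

φ(n) = (p−1)(q−1) = 190·88 = 16720.
Need d with 13·d ≡ 1 (mod 16720). Apply the extended Euclidean algorithm:
16720 = 1286·13 + 2
13 = 6·2 + 1
2 = 2·1 + 0
Back-substitute:
1 = 13 − 6·2
1 = −6·16720 + 7717·13
So 13·7717 ≡ 1 (mod 16720), hence d = 7717.

7717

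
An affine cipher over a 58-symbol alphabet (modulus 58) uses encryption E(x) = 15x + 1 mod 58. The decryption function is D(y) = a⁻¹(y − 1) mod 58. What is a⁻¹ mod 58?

Run Euclid on (58, 15):
58 = 3*15 + 13
15 = 1*13 + 2
13 = 6*2 + 1
2 = 2*1 + 0
The gcd is 1. Working backward:
1 = 13 − 6·2
1 = −6·15 + 7·13
1 = 7·58 − 27·15
Thus 15·(-27) ≡ 1 (mod 58); reducing, -27 mod 58 = 31.

31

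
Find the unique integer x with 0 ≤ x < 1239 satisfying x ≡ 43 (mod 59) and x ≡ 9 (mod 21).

1164

Write x = 43 + 59·k. Then 59·k ≡ 9 − 43 ≡ 8 (mod 21).
Need 59⁻¹ mod 21. Extended Euclid on (21, 17):
21 = 1*17 + 4
17 = 4*4 + 1
4 = 4*1 + 0
Back-substitute:
1 = 17 − 4·4
1 = −4·21 + 5·17
59⁻¹ ≡ 5 (mod 21), so k ≡ 5·8 ≡ 19 (mod 21).
x = 43 + 59·19 = 1164.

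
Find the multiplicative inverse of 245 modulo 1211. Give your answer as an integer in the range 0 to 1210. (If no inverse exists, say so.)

Euclidean algorithm on 1211, 245:
1211 = 4*245 + 231
245 = 1*231 + 14
231 = 16*14 + 7
14 = 2*7 + 0
Since gcd = 7 > 1, 245 is not a unit mod 1211.

no inverse exists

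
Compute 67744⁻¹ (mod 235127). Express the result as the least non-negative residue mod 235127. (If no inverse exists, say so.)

gcd(235127, 67744) by repeated division:
235127 = 3×67744 + 31895
67744 = 2×31895 + 3954
31895 = 8×3954 + 263
3954 = 15×263 + 9
263 = 29×9 + 2
9 = 4×2 + 1
2 = 2×1 + 0
Since gcd(67744, 235127) = 1, back-substitute to write 1 as a combination:
1 = 9 − 4·2
1 = −4·263 + 117·9
1 = 117·3954 − 1759·263
1 = −1759·31895 + 14189·3954
1 = 14189·67744 − 30137·31895
1 = −30137·235127 + 104600·67744
So 67744·104600 ≡ 1 (mod 235127).

104600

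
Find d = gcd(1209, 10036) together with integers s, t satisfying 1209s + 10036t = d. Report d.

Repeated division:
10036 = 8×1209 + 364
1209 = 3×364 + 117
364 = 3×117 + 13
117 = 9×13 + 0
gcd(1209, 10036) = 13.
Back-substituting:
13 = 364 − 3·117
13 = −3·1209 + 10·364
13 = 10·10036 − 83·1209
So 13 = (10)·10036 + (-83)·1209.

13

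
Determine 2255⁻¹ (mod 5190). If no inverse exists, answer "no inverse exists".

no inverse exists

Euclidean algorithm on 5190, 2255:
5190 = 2·2255 + 680
2255 = 3·680 + 215
680 = 3·215 + 35
215 = 6·35 + 5
35 = 7·5 + 0
The gcd is 5, not 1, hence no inverse exists.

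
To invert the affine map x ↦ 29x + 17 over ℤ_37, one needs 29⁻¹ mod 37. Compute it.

23

gcd(37, 29) by repeated division:
37 = 1×29 + 8
29 = 3×8 + 5
8 = 1×5 + 3
5 = 1×3 + 2
3 = 1×2 + 1
2 = 2×1 + 0
gcd = 1, so the inverse exists. Back-substitute:
1 = 3 − 2
1 = −5 + 2·3
1 = 2·8 − 3·5
1 = −3·29 + 11·8
1 = 11·37 − 14·29
Thus 29·(-14) ≡ 1 (mod 37); reducing, -14 mod 37 = 23.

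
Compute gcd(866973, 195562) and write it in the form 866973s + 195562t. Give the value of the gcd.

Apply Euclid's algorithm to 866973 and 195562:
866973 = 4×195562 + 84725
195562 = 2×84725 + 26112
84725 = 3×26112 + 6389
26112 = 4×6389 + 556
6389 = 11×556 + 273
556 = 2×273 + 10
273 = 27×10 + 3
10 = 3×3 + 1
3 = 3×1 + 0
gcd(866973, 195562) = 1.
Back-substituting:
1 = 10 − 3·3
1 = −3·273 + 82·10
1 = 82·556 − 167·273
1 = −167·6389 + 1919·556
1 = 1919·26112 − 7843·6389
1 = −7843·84725 + 25448·26112
1 = 25448·195562 − 58739·84725
1 = −58739·866973 + 260404·195562
So 1 = (-58739)·866973 + (260404)·195562.

1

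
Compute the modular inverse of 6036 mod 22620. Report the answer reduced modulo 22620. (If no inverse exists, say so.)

Compute gcd(6036, 22620):
22620 = 3×6036 + 4512
6036 = 1×4512 + 1524
4512 = 2×1524 + 1464
1524 = 1×1464 + 60
1464 = 24×60 + 24
60 = 2×24 + 12
24 = 2×12 + 0
gcd(6036, 22620) = 12 ≠ 1, so 6036 has no multiplicative inverse modulo 22620.

no inverse exists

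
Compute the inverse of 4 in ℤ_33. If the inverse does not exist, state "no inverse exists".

25

Apply the Euclidean algorithm to 33 and 4:
33 = 8×4 + 1
4 = 4×1 + 0
The gcd is 1. Working backward:
1 = 33 − 8·4
Hence 4⁻¹ ≡ -8 ≡ 25 (mod 33).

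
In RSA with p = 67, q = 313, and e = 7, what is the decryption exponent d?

φ(n) = (p−1)(q−1) = 66·312 = 20592.
Need d with 7·d ≡ 1 (mod 20592). Apply the extended Euclidean algorithm:
20592 = 2941×7 + 5
7 = 1×5 + 2
5 = 2×2 + 1
2 = 2×1 + 0
Back-substitute:
1 = 5 − 2·2
1 = −2·7 + 3·5
1 = 3·20592 − 8825·7
So 7·(-8825) ≡ 1 (mod 20592), hence d ≡ -8825 ≡ 11767 (mod 20592).

11767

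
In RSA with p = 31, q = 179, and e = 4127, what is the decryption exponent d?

383

φ(n) = (p−1)(q−1) = 30·178 = 5340.
Need d with 4127·d ≡ 1 (mod 5340). Apply the extended Euclidean algorithm:
5340 = 1·4127 + 1213
4127 = 3·1213 + 488
1213 = 2·488 + 237
488 = 2·237 + 14
237 = 16·14 + 13
14 = 1·13 + 1
13 = 13·1 + 0
Back-substitute:
1 = 14 − 13
1 = −237 + 17·14
1 = 17·488 − 35·237
1 = −35·1213 + 87·488
1 = 87·4127 − 296·1213
1 = −296·5340 + 383·4127
So 4127·383 ≡ 1 (mod 5340), hence d = 383.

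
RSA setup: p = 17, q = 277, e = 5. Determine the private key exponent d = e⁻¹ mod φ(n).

3533

φ(n) = (p−1)(q−1) = 16·276 = 4416.
Need d with 5·d ≡ 1 (mod 4416). Apply the extended Euclidean algorithm:
4416 = 883×5 + 1
5 = 5×1 + 0
Back-substitute:
1 = 4416 − 883·5
So 5·(-883) ≡ 1 (mod 4416), hence d ≡ -883 ≡ 3533 (mod 4416).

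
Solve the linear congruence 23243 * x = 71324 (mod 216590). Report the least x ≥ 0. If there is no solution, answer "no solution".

First find gcd(23243, 216590):
216590 = 9·23243 + 7403
23243 = 3·7403 + 1034
7403 = 7·1034 + 165
1034 = 6·165 + 44
165 = 3·44 + 33
44 = 1·33 + 11
33 = 3·11 + 0
gcd = 11 and 11 | 71324, so solutions exist. Divide through by 11: 2113x ≡ 6484 (mod 19690).
Now find 2113⁻¹ mod 19690:
19690 = 9·2113 + 673
2113 = 3·673 + 94
673 = 7·94 + 15
94 = 6·15 + 4
15 = 3·4 + 3
4 = 1·3 + 1
3 = 3·1 + 0
Back-substitute:
1 = 4 − 3
1 = −15 + 4·4
1 = 4·94 − 25·15
1 = −25·673 + 179·94
1 = 179·2113 − 562·673
1 = −562·19690 + 5237·2113
So 2113⁻¹ ≡ 5237 (mod 19690).
Then x ≡ 5237·6484 ≡ 11148 (mod 19690); the smallest non-negative solution is x = 11148.

11148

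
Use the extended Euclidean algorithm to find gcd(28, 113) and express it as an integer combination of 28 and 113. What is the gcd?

1

Apply Euclid's algorithm to 113 and 28:
113 = 4×28 + 1
28 = 28×1 + 0
gcd(28, 113) = 1.
Back-substituting:
1 = 113 − 4·28
So 1 = (1)·113 + (-4)·28.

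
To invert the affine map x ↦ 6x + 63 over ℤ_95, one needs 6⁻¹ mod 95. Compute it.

Run Euclid on (95, 6):
95 = 15×6 + 5
6 = 1×5 + 1
5 = 5×1 + 0
gcd = 1, so the inverse exists. Back-substitute:
1 = 6 − 5
1 = −95 + 16·6
So 6·16 ≡ 1 (mod 95).

16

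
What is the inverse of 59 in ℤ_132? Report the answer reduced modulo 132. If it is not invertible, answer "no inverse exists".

gcd(132, 59) by repeated division:
132 = 2*59 + 14
59 = 4*14 + 3
14 = 4*3 + 2
3 = 1*2 + 1
2 = 2*1 + 0
The gcd is 1. Working backward:
1 = 3 − 2
1 = −14 + 5·3
1 = 5·59 − 21·14
1 = −21·132 + 47·59
So 59·47 ≡ 1 (mod 132).

47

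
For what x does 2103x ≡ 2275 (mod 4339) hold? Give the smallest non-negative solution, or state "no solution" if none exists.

1336

First find gcd(2103, 4339):
4339 = 2*2103 + 133
2103 = 15*133 + 108
133 = 1*108 + 25
108 = 4*25 + 8
25 = 3*8 + 1
8 = 8*1 + 0
gcd = 1, so a unique solution mod 4339 exists.
Back-substitute for the Bézout coefficients:
1 = 25 − 3·8
1 = −3·108 + 13·25
1 = 13·133 − 16·108
1 = −16·2103 + 253·133
1 = 253·4339 − 522·2103
So 2103·(-522) ≡ 1 (mod 4339), giving 2103⁻¹ ≡ 3817.
x ≡ 2103⁻¹·2275 ≡ 3817·2275 ≡ 1336 (mod 4339).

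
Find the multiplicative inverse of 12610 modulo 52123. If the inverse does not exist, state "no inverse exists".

39611

Run Euclid on (52123, 12610):
52123 = 4*12610 + 1683
12610 = 7*1683 + 829
1683 = 2*829 + 25
829 = 33*25 + 4
25 = 6*4 + 1
4 = 4*1 + 0
The gcd is 1. Working backward:
1 = 25 − 6·4
1 = −6·829 + 199·25
1 = 199·1683 − 404·829
1 = −404·12610 + 3027·1683
1 = 3027·52123 − 12512·12610
So 12610·(-12512) ≡ 1 (mod 52123), and -12512 ≡ 39611 (mod 52123).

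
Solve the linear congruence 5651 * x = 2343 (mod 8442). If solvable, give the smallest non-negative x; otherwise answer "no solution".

1203

First find gcd(5651, 8442):
8442 = 1·5651 + 2791
5651 = 2·2791 + 69
2791 = 40·69 + 31
69 = 2·31 + 7
31 = 4·7 + 3
7 = 2·3 + 1
3 = 3·1 + 0
gcd = 1, so a unique solution mod 8442 exists.
Back-substitute for the Bézout coefficients:
1 = 7 − 2·3
1 = −2·31 + 9·7
1 = 9·69 − 20·31
1 = −20·2791 + 809·69
1 = 809·5651 − 1638·2791
1 = −1638·8442 + 2447·5651
So 5651·(2447) ≡ 1 (mod 8442), giving 5651⁻¹ ≡ 2447.
x ≡ 5651⁻¹·2343 ≡ 2447·2343 ≡ 1203 (mod 8442).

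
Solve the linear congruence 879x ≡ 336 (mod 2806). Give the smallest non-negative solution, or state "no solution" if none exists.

First find gcd(879, 2806):
2806 = 3×879 + 169
879 = 5×169 + 34
169 = 4×34 + 33
34 = 1×33 + 1
33 = 33×1 + 0
gcd = 1, so a unique solution mod 2806 exists.
Back-substitute for the Bézout coefficients:
1 = 34 − 33
1 = −169 + 5·34
1 = 5·879 − 26·169
1 = −26·2806 + 83·879
So 879·(83) ≡ 1 (mod 2806), giving 879⁻¹ ≡ 83.
x ≡ 879⁻¹·336 ≡ 83·336 ≡ 2634 (mod 2806).

2634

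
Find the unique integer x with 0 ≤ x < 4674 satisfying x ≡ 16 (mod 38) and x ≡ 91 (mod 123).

Write x = 16 + 38·k. Then 38·k ≡ 91 − 16 ≡ 75 (mod 123).
Need 38⁻¹ mod 123. Extended Euclid on (123, 38):
123 = 3×38 + 9
38 = 4×9 + 2
9 = 4×2 + 1
2 = 2×1 + 0
Back-substitute:
1 = 9 − 4·2
1 = −4·38 + 17·9
1 = 17·123 − 55·38
38⁻¹ ≡ 68 (mod 123), so k ≡ 68·75 ≡ 57 (mod 123).
x = 16 + 38·57 = 2182.

2182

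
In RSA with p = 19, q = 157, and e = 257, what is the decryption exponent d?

2513

φ(n) = (p−1)(q−1) = 18·156 = 2808.
Need d with 257·d ≡ 1 (mod 2808). Apply the extended Euclidean algorithm:
2808 = 10·257 + 238
257 = 1·238 + 19
238 = 12·19 + 10
19 = 1·10 + 9
10 = 1·9 + 1
9 = 9·1 + 0
Back-substitute:
1 = 10 − 9
1 = −19 + 2·10
1 = 2·238 − 25·19
1 = −25·257 + 27·238
1 = 27·2808 − 295·257
So 257·(-295) ≡ 1 (mod 2808), hence d ≡ -295 ≡ 2513 (mod 2808).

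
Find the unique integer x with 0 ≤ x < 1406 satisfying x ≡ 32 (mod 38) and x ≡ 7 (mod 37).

Write x = 32 + 38·k. Then 38·k ≡ 7 − 32 ≡ 12 (mod 37).
Need 38⁻¹ mod 37. Extended Euclid on (37, 1):
37 = 37×1 + 0
38⁻¹ ≡ 1 (mod 37), so k ≡ 1·12 ≡ 12 (mod 37).
x = 32 + 38·12 = 488.

488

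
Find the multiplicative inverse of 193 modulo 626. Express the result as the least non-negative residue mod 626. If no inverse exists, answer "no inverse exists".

253

Extended Euclidean algorithm:
626 = 3*193 + 47
193 = 4*47 + 5
47 = 9*5 + 2
5 = 2*2 + 1
2 = 2*1 + 0
gcd = 1, so the inverse exists. Back-substitute:
1 = 5 − 2·2
1 = −2·47 + 19·5
1 = 19·193 − 78·47
1 = −78·626 + 253·193
So 193·253 ≡ 1 (mod 626).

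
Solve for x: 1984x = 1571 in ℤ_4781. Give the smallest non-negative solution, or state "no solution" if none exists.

890

First find gcd(1984, 4781):
4781 = 2*1984 + 813
1984 = 2*813 + 358
813 = 2*358 + 97
358 = 3*97 + 67
97 = 1*67 + 30
67 = 2*30 + 7
30 = 4*7 + 2
7 = 3*2 + 1
2 = 2*1 + 0
gcd = 1, so a unique solution mod 4781 exists.
Back-substitute for the Bézout coefficients:
1 = 7 − 3·2
1 = −3·30 + 13·7
1 = 13·67 − 29·30
1 = −29·97 + 42·67
1 = 42·358 − 155·97
1 = −155·813 + 352·358
1 = 352·1984 − 859·813
1 = −859·4781 + 2070·1984
So 1984·(2070) ≡ 1 (mod 4781), giving 1984⁻¹ ≡ 2070.
x ≡ 1984⁻¹·1571 ≡ 2070·1571 ≡ 890 (mod 4781).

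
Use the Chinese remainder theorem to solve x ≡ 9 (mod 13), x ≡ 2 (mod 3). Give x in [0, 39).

35

Write x = 9 + 13·k. Then 13·k ≡ 2 − 9 ≡ 2 (mod 3).
Need 13⁻¹ mod 3. Extended Euclid on (3, 1):
3 = 3*1 + 0
13⁻¹ ≡ 1 (mod 3), so k ≡ 1·2 ≡ 2 (mod 3).
x = 9 + 13·2 = 35.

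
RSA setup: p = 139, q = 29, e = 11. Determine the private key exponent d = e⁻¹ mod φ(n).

2459

φ(n) = (p−1)(q−1) = 138·28 = 3864.
Need d with 11·d ≡ 1 (mod 3864). Apply the extended Euclidean algorithm:
3864 = 351*11 + 3
11 = 3*3 + 2
3 = 1*2 + 1
2 = 2*1 + 0
Back-substitute:
1 = 3 − 2
1 = −11 + 4·3
1 = 4·3864 − 1405·11
So 11·(-1405) ≡ 1 (mod 3864), hence d ≡ -1405 ≡ 2459 (mod 3864).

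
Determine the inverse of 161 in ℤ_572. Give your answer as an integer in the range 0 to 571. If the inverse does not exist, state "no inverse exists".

Extended Euclidean algorithm:
572 = 3×161 + 89
161 = 1×89 + 72
89 = 1×72 + 17
72 = 4×17 + 4
17 = 4×4 + 1
4 = 4×1 + 0
gcd = 1, so the inverse exists. Back-substitute:
1 = 17 − 4·4
1 = −4·72 + 17·17
1 = 17·89 − 21·72
1 = −21·161 + 38·89
1 = 38·572 − 135·161
Thus 161·(-135) ≡ 1 (mod 572); reducing, -135 mod 572 = 437.

437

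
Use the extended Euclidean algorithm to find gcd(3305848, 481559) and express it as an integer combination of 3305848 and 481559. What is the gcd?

Apply Euclid's algorithm to 3305848 and 481559:
3305848 = 6×481559 + 416494
481559 = 1×416494 + 65065
416494 = 6×65065 + 26104
65065 = 2×26104 + 12857
26104 = 2×12857 + 390
12857 = 32×390 + 377
390 = 1×377 + 13
377 = 29×13 + 0
gcd(3305848, 481559) = 13.
Back-substituting:
13 = 390 − 377
13 = −12857 + 33·390
13 = 33·26104 − 67·12857
13 = −67·65065 + 167·26104
13 = 167·416494 − 1069·65065
13 = −1069·481559 + 1236·416494
13 = 1236·3305848 − 8485·481559
So 13 = (1236)·3305848 + (-8485)·481559.

13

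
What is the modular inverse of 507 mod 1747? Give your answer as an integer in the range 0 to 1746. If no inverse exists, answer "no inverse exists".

Run Euclid on (1747, 507):
1747 = 3*507 + 226
507 = 2*226 + 55
226 = 4*55 + 6
55 = 9*6 + 1
6 = 6*1 + 0
Since gcd(507, 1747) = 1, back-substitute to write 1 as a combination:
1 = 55 − 9·6
1 = −9·226 + 37·55
1 = 37·507 − 83·226
1 = −83·1747 + 286·507
So 507·286 ≡ 1 (mod 1747).

286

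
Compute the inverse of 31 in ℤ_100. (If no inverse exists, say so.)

71

Apply the Euclidean algorithm to 100 and 31:
100 = 3·31 + 7
31 = 4·7 + 3
7 = 2·3 + 1
3 = 3·1 + 0
Since gcd(31, 100) = 1, back-substitute to write 1 as a combination:
1 = 7 − 2·3
1 = −2·31 + 9·7
1 = 9·100 − 29·31
So 31·(-29) ≡ 1 (mod 100), and -29 ≡ 71 (mod 100).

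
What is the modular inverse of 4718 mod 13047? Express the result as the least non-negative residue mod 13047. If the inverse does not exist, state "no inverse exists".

Apply the Euclidean algorithm to 13047 and 4718:
13047 = 2·4718 + 3611
4718 = 1·3611 + 1107
3611 = 3·1107 + 290
1107 = 3·290 + 237
290 = 1·237 + 53
237 = 4·53 + 25
53 = 2·25 + 3
25 = 8·3 + 1
3 = 3·1 + 0
The gcd is 1. Working backward:
1 = 25 − 8·3
1 = −8·53 + 17·25
1 = 17·237 − 76·53
1 = −76·290 + 93·237
1 = 93·1107 − 355·290
1 = −355·3611 + 1158·1107
1 = 1158·4718 − 1513·3611
1 = −1513·13047 + 4184·4718
So 4718·4184 ≡ 1 (mod 13047).

4184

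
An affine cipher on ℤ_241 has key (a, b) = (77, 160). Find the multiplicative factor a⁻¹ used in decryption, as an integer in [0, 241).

72

Run Euclid on (241, 77):
241 = 3·77 + 10
77 = 7·10 + 7
10 = 1·7 + 3
7 = 2·3 + 1
3 = 3·1 + 0
gcd = 1, so the inverse exists. Back-substitute:
1 = 7 − 2·3
1 = −2·10 + 3·7
1 = 3·77 − 23·10
1 = −23·241 + 72·77
So 77·72 ≡ 1 (mod 241).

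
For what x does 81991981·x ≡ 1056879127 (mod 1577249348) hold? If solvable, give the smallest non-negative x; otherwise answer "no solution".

First find gcd(81991981, 1577249348):
1577249348 = 19×81991981 + 19401709
81991981 = 4×19401709 + 4385145
19401709 = 4×4385145 + 1861129
4385145 = 2×1861129 + 662887
1861129 = 2×662887 + 535355
662887 = 1×535355 + 127532
535355 = 4×127532 + 25227
127532 = 5×25227 + 1397
25227 = 18×1397 + 81
1397 = 17×81 + 20
81 = 4×20 + 1
20 = 20×1 + 0
gcd = 1, so a unique solution mod 1577249348 exists.
Back-substitute for the Bézout coefficients:
1 = 81 − 4·20
1 = −4·1397 + 69·81
1 = 69·25227 − 1246·1397
1 = −1246·127532 + 6299·25227
1 = 6299·535355 − 26442·127532
1 = −26442·662887 + 32741·535355
1 = 32741·1861129 − 91924·662887
1 = −91924·4385145 + 216589·1861129
1 = 216589·19401709 − 958280·4385145
1 = −958280·81991981 + 4049709·19401709
1 = 4049709·1577249348 − 77902751·81991981
So 81991981·(-77902751) ≡ 1 (mod 1577249348), giving 81991981⁻¹ ≡ 1499346597.
x ≡ 81991981⁻¹·1056879127 ≡ 1499346597·1056879127 ≡ 1436502427 (mod 1577249348).

1436502427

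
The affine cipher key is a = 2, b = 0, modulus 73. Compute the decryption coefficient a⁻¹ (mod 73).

37

gcd(73, 2) by repeated division:
73 = 36·2 + 1
2 = 2·1 + 0
Since gcd(2, 73) = 1, back-substitute to write 1 as a combination:
1 = 73 − 36·2
So 2·(-36) ≡ 1 (mod 73), and -36 ≡ 37 (mod 73).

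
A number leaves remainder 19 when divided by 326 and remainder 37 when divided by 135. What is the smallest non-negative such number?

Write x = 19 + 326·k. Then 326·k ≡ 37 − 19 ≡ 18 (mod 135).
Need 326⁻¹ mod 135. Extended Euclid on (135, 56):
135 = 2×56 + 23
56 = 2×23 + 10
23 = 2×10 + 3
10 = 3×3 + 1
3 = 3×1 + 0
Back-substitute:
1 = 10 − 3·3
1 = −3·23 + 7·10
1 = 7·56 − 17·23
1 = −17·135 + 41·56
326⁻¹ ≡ 41 (mod 135), so k ≡ 41·18 ≡ 63 (mod 135).
x = 19 + 326·63 = 20557.

20557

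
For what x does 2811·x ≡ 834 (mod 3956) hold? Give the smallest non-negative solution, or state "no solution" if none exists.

First find gcd(2811, 3956):
3956 = 1·2811 + 1145
2811 = 2·1145 + 521
1145 = 2·521 + 103
521 = 5·103 + 6
103 = 17·6 + 1
6 = 6·1 + 0
gcd = 1, so a unique solution mod 3956 exists.
Back-substitute for the Bézout coefficients:
1 = 103 − 17·6
1 = −17·521 + 86·103
1 = 86·1145 − 189·521
1 = −189·2811 + 464·1145
1 = 464·3956 − 653·2811
So 2811·(-653) ≡ 1 (mod 3956), giving 2811⁻¹ ≡ 3303.
x ≡ 2811⁻¹·834 ≡ 3303·834 ≡ 1326 (mod 3956).

1326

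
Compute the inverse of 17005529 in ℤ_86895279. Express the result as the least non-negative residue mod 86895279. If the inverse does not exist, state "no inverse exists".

Apply the Euclidean algorithm to 86895279 and 17005529:
86895279 = 5*17005529 + 1867634
17005529 = 9*1867634 + 196823
1867634 = 9*196823 + 96227
196823 = 2*96227 + 4369
96227 = 22*4369 + 109
4369 = 40*109 + 9
109 = 12*9 + 1
9 = 9*1 + 0
The gcd is 1. Working backward:
1 = 109 − 12·9
1 = −12·4369 + 481·109
1 = 481·96227 − 10594·4369
1 = −10594·196823 + 21669·96227
1 = 21669·1867634 − 205615·196823
1 = −205615·17005529 + 1872204·1867634
1 = 1872204·86895279 − 9566635·17005529
Thus 17005529·(-9566635) ≡ 1 (mod 86895279); reducing, -9566635 mod 86895279 = 77328644.

77328644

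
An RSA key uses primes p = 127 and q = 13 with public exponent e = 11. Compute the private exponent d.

φ(n) = (p−1)(q−1) = 126·12 = 1512.
Need d with 11·d ≡ 1 (mod 1512). Apply the extended Euclidean algorithm:
1512 = 137*11 + 5
11 = 2*5 + 1
5 = 5*1 + 0
Back-substitute:
1 = 11 − 2·5
1 = −2·1512 + 275·11
So 11·275 ≡ 1 (mod 1512), hence d = 275.

275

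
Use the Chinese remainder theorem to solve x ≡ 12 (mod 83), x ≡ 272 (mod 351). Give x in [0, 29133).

Write x = 12 + 83·k. Then 83·k ≡ 272 − 12 ≡ 260 (mod 351).
Need 83⁻¹ mod 351. Extended Euclid on (351, 83):
351 = 4*83 + 19
83 = 4*19 + 7
19 = 2*7 + 5
7 = 1*5 + 2
5 = 2*2 + 1
2 = 2*1 + 0
Back-substitute:
1 = 5 − 2·2
1 = −2·7 + 3·5
1 = 3·19 − 8·7
1 = −8·83 + 35·19
1 = 35·351 − 148·83
83⁻¹ ≡ 203 (mod 351), so k ≡ 203·260 ≡ 130 (mod 351).
x = 12 + 83·130 = 10802.

10802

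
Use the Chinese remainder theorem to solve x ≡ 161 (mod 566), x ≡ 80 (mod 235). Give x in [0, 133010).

70345

Write x = 161 + 566·k. Then 566·k ≡ 80 − 161 ≡ 154 (mod 235).
Need 566⁻¹ mod 235. Extended Euclid on (235, 96):
235 = 2*96 + 43
96 = 2*43 + 10
43 = 4*10 + 3
10 = 3*3 + 1
3 = 3*1 + 0
Back-substitute:
1 = 10 − 3·3
1 = −3·43 + 13·10
1 = 13·96 − 29·43
1 = −29·235 + 71·96
566⁻¹ ≡ 71 (mod 235), so k ≡ 71·154 ≡ 124 (mod 235).
x = 161 + 566·124 = 70345.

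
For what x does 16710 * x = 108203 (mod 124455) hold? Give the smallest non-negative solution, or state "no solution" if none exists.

gcd(16710, 124455):
124455 = 7*16710 + 7485
16710 = 2*7485 + 1740
7485 = 4*1740 + 525
1740 = 3*525 + 165
525 = 3*165 + 30
165 = 5*30 + 15
30 = 2*15 + 0
gcd = 15, but 15 ∤ 108203, so the congruence has no solution.

no solution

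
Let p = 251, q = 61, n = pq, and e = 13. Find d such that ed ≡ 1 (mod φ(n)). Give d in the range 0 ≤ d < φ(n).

8077

φ(n) = (p−1)(q−1) = 250·60 = 15000.
Need d with 13·d ≡ 1 (mod 15000). Apply the extended Euclidean algorithm:
15000 = 1153×13 + 11
13 = 1×11 + 2
11 = 5×2 + 1
2 = 2×1 + 0
Back-substitute:
1 = 11 − 5·2
1 = −5·13 + 6·11
1 = 6·15000 − 6923·13
So 13·(-6923) ≡ 1 (mod 15000), hence d ≡ -6923 ≡ 8077 (mod 15000).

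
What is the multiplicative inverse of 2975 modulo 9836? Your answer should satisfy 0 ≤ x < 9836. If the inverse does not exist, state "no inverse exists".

gcd(9836, 2975) by repeated division:
9836 = 3×2975 + 911
2975 = 3×911 + 242
911 = 3×242 + 185
242 = 1×185 + 57
185 = 3×57 + 14
57 = 4×14 + 1
14 = 14×1 + 0
The gcd is 1. Working backward:
1 = 57 − 4·14
1 = −4·185 + 13·57
1 = 13·242 − 17·185
1 = −17·911 + 64·242
1 = 64·2975 − 209·911
1 = −209·9836 + 691·2975
So 2975·691 ≡ 1 (mod 9836).

691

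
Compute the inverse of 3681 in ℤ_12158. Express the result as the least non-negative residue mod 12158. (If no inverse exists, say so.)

5681

gcd(12158, 3681) by repeated division:
12158 = 3·3681 + 1115
3681 = 3·1115 + 336
1115 = 3·336 + 107
336 = 3·107 + 15
107 = 7·15 + 2
15 = 7·2 + 1
2 = 2·1 + 0
The gcd is 1. Working backward:
1 = 15 − 7·2
1 = −7·107 + 50·15
1 = 50·336 − 157·107
1 = −157·1115 + 521·336
1 = 521·3681 − 1720·1115
1 = −1720·12158 + 5681·3681
So 3681·5681 ≡ 1 (mod 12158).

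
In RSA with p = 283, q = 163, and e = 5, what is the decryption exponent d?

9137

φ(n) = (p−1)(q−1) = 282·162 = 45684.
Need d with 5·d ≡ 1 (mod 45684). Apply the extended Euclidean algorithm:
45684 = 9136×5 + 4
5 = 1×4 + 1
4 = 4×1 + 0
Back-substitute:
1 = 5 − 4
1 = −45684 + 9137·5
So 5·9137 ≡ 1 (mod 45684), hence d = 9137.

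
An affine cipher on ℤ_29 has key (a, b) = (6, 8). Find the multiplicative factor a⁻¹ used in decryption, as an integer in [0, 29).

Extended Euclidean algorithm:
29 = 4*6 + 5
6 = 1*5 + 1
5 = 5*1 + 0
gcd = 1, so the inverse exists. Back-substitute:
1 = 6 − 5
1 = −29 + 5·6
So 6·5 ≡ 1 (mod 29).

5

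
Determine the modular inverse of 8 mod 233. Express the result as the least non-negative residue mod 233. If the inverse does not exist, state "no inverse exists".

Run Euclid on (233, 8):
233 = 29*8 + 1
8 = 8*1 + 0
The gcd is 1. Working backward:
1 = 233 − 29·8
Thus 8·(-29) ≡ 1 (mod 233); reducing, -29 mod 233 = 204.

204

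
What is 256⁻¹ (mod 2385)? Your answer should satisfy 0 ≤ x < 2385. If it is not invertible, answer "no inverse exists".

736

gcd(2385, 256) by repeated division:
2385 = 9*256 + 81
256 = 3*81 + 13
81 = 6*13 + 3
13 = 4*3 + 1
3 = 3*1 + 0
gcd = 1, so the inverse exists. Back-substitute:
1 = 13 − 4·3
1 = −4·81 + 25·13
1 = 25·256 − 79·81
1 = −79·2385 + 736·256
So 256·736 ≡ 1 (mod 2385).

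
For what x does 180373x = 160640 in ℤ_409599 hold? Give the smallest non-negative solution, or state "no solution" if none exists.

52823

First find gcd(180373, 409599):
409599 = 2×180373 + 48853
180373 = 3×48853 + 33814
48853 = 1×33814 + 15039
33814 = 2×15039 + 3736
15039 = 4×3736 + 95
3736 = 39×95 + 31
95 = 3×31 + 2
31 = 15×2 + 1
2 = 2×1 + 0
gcd = 1, so a unique solution mod 409599 exists.
Back-substitute for the Bézout coefficients:
1 = 31 − 15·2
1 = −15·95 + 46·31
1 = 46·3736 − 1809·95
1 = −1809·15039 + 7282·3736
1 = 7282·33814 − 16373·15039
1 = −16373·48853 + 23655·33814
1 = 23655·180373 − 87338·48853
1 = −87338·409599 + 198331·180373
So 180373·(198331) ≡ 1 (mod 409599), giving 180373⁻¹ ≡ 198331.
x ≡ 180373⁻¹·160640 ≡ 198331·160640 ≡ 52823 (mod 409599).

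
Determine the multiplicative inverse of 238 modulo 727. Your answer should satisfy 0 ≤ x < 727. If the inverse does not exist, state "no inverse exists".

Extended Euclidean algorithm:
727 = 3×238 + 13
238 = 18×13 + 4
13 = 3×4 + 1
4 = 4×1 + 0
The gcd is 1. Working backward:
1 = 13 − 3·4
1 = −3·238 + 55·13
1 = 55·727 − 168·238
Hence 238⁻¹ ≡ -168 ≡ 559 (mod 727).

559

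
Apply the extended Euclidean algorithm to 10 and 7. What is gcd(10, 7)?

1

Repeated division:
10 = 1*7 + 3
7 = 2*3 + 1
3 = 3*1 + 0
gcd(10, 7) = 1.
Back-substituting:
1 = 7 − 2·3
1 = −2·10 + 3·7
So 1 = (-2)·10 + (3)·7.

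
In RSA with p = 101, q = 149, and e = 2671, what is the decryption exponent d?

7231

φ(n) = (p−1)(q−1) = 100·148 = 14800.
Need d with 2671·d ≡ 1 (mod 14800). Apply the extended Euclidean algorithm:
14800 = 5×2671 + 1445
2671 = 1×1445 + 1226
1445 = 1×1226 + 219
1226 = 5×219 + 131
219 = 1×131 + 88
131 = 1×88 + 43
88 = 2×43 + 2
43 = 21×2 + 1
2 = 2×1 + 0
Back-substitute:
1 = 43 − 21·2
1 = −21·88 + 43·43
1 = 43·131 − 64·88
1 = −64·219 + 107·131
1 = 107·1226 − 599·219
1 = −599·1445 + 706·1226
1 = 706·2671 − 1305·1445
1 = −1305·14800 + 7231·2671
So 2671·7231 ≡ 1 (mod 14800), hence d = 7231.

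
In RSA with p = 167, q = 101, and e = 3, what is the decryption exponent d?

11067

φ(n) = (p−1)(q−1) = 166·100 = 16600.
Need d with 3·d ≡ 1 (mod 16600). Apply the extended Euclidean algorithm:
16600 = 5533*3 + 1
3 = 3*1 + 0
Back-substitute:
1 = 16600 − 5533·3
So 3·(-5533) ≡ 1 (mod 16600), hence d ≡ -5533 ≡ 11067 (mod 16600).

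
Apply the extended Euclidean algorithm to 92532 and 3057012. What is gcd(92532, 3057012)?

Euclidean algorithm:
3057012 = 33·92532 + 3456
92532 = 26·3456 + 2676
3456 = 1·2676 + 780
2676 = 3·780 + 336
780 = 2·336 + 108
336 = 3·108 + 12
108 = 9·12 + 0
gcd(92532, 3057012) = 12.
Express as a combination:
12 = 336 − 3·108
12 = −3·780 + 7·336
12 = 7·2676 − 24·780
12 = −24·3456 + 31·2676
12 = 31·92532 − 830·3456
12 = −830·3057012 + 27421·92532
So 12 = (-830)·3057012 + (27421)·92532.

12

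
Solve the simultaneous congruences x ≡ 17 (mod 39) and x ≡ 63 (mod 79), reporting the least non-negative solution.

Write x = 17 + 39·k. Then 39·k ≡ 63 − 17 ≡ 46 (mod 79).
Need 39⁻¹ mod 79. Extended Euclid on (79, 39):
79 = 2*39 + 1
39 = 39*1 + 0
Back-substitute:
1 = 79 − 2·39
39⁻¹ ≡ 77 (mod 79), so k ≡ 77·46 ≡ 66 (mod 79).
x = 17 + 39·66 = 2591.

2591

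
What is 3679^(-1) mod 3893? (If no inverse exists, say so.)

855

Apply the Euclidean algorithm to 3893 and 3679:
3893 = 1×3679 + 214
3679 = 17×214 + 41
214 = 5×41 + 9
41 = 4×9 + 5
9 = 1×5 + 4
5 = 1×4 + 1
4 = 4×1 + 0
Since gcd(3679, 3893) = 1, back-substitute to write 1 as a combination:
1 = 5 − 4
1 = −9 + 2·5
1 = 2·41 − 9·9
1 = −9·214 + 47·41
1 = 47·3679 − 808·214
1 = −808·3893 + 855·3679
So 3679·855 ≡ 1 (mod 3893).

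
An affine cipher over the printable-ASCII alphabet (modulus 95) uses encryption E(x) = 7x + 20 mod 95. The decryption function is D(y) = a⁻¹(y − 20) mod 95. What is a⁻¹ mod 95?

68

Run Euclid on (95, 7):
95 = 13×7 + 4
7 = 1×4 + 3
4 = 1×3 + 1
3 = 3×1 + 0
gcd = 1, so the inverse exists. Back-substitute:
1 = 4 − 3
1 = −7 + 2·4
1 = 2·95 − 27·7
Thus 7·(-27) ≡ 1 (mod 95); reducing, -27 mod 95 = 68.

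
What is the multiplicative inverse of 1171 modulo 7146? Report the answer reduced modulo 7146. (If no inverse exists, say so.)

5419

Run Euclid on (7146, 1171):
7146 = 6×1171 + 120
1171 = 9×120 + 91
120 = 1×91 + 29
91 = 3×29 + 4
29 = 7×4 + 1
4 = 4×1 + 0
Since gcd(1171, 7146) = 1, back-substitute to write 1 as a combination:
1 = 29 − 7·4
1 = −7·91 + 22·29
1 = 22·120 − 29·91
1 = −29·1171 + 283·120
1 = 283·7146 − 1727·1171
So 1171·(-1727) ≡ 1 (mod 7146), and -1727 ≡ 5419 (mod 7146).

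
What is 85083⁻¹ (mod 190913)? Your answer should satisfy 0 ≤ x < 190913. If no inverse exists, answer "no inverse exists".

167402

Apply the Euclidean algorithm to 190913 and 85083:
190913 = 2×85083 + 20747
85083 = 4×20747 + 2095
20747 = 9×2095 + 1892
2095 = 1×1892 + 203
1892 = 9×203 + 65
203 = 3×65 + 8
65 = 8×8 + 1
8 = 8×1 + 0
gcd = 1, so the inverse exists. Back-substitute:
1 = 65 − 8·8
1 = −8·203 + 25·65
1 = 25·1892 − 233·203
1 = −233·2095 + 258·1892
1 = 258·20747 − 2555·2095
1 = −2555·85083 + 10478·20747
1 = 10478·190913 − 23511·85083
Hence 85083⁻¹ ≡ -23511 ≡ 167402 (mod 190913).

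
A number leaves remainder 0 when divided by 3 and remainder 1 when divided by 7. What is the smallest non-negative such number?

15

Write x = 0 + 3·k. Then 3·k ≡ 1 − 0 ≡ 1 (mod 7).
Need 3⁻¹ mod 7. Extended Euclid on (7, 3):
7 = 2*3 + 1
3 = 3*1 + 0
Back-substitute:
1 = 7 − 2·3
3⁻¹ ≡ 5 (mod 7), so k ≡ 5·1 ≡ 5 (mod 7).
x = 0 + 3·5 = 15.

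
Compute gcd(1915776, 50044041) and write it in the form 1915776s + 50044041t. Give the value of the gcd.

Apply Euclid's algorithm to 50044041 and 1915776:
50044041 = 26*1915776 + 233865
1915776 = 8*233865 + 44856
233865 = 5*44856 + 9585
44856 = 4*9585 + 6516
9585 = 1*6516 + 3069
6516 = 2*3069 + 378
3069 = 8*378 + 45
378 = 8*45 + 18
45 = 2*18 + 9
18 = 2*9 + 0
gcd(1915776, 50044041) = 9.
Back-substituting:
9 = 45 − 2·18
9 = −2·378 + 17·45
9 = 17·3069 − 138·378
9 = −138·6516 + 293·3069
9 = 293·9585 − 431·6516
9 = −431·44856 + 2017·9585
9 = 2017·233865 − 10516·44856
9 = −10516·1915776 + 86145·233865
9 = 86145·50044041 − 2250286·1915776
So 9 = (86145)·50044041 + (-2250286)·1915776.

9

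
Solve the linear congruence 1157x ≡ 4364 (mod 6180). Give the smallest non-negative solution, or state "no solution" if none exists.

5452

First find gcd(1157, 6180):
6180 = 5·1157 + 395
1157 = 2·395 + 367
395 = 1·367 + 28
367 = 13·28 + 3
28 = 9·3 + 1
3 = 3·1 + 0
gcd = 1, so a unique solution mod 6180 exists.
Back-substitute for the Bézout coefficients:
1 = 28 − 9·3
1 = −9·367 + 118·28
1 = 118·395 − 127·367
1 = −127·1157 + 372·395
1 = 372·6180 − 1987·1157
So 1157·(-1987) ≡ 1 (mod 6180), giving 1157⁻¹ ≡ 4193.
x ≡ 1157⁻¹·4364 ≡ 4193·4364 ≡ 5452 (mod 6180).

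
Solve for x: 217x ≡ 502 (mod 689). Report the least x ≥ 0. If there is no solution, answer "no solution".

323

First find gcd(217, 689):
689 = 3·217 + 38
217 = 5·38 + 27
38 = 1·27 + 11
27 = 2·11 + 5
11 = 2·5 + 1
5 = 5·1 + 0
gcd = 1, so a unique solution mod 689 exists.
Back-substitute for the Bézout coefficients:
1 = 11 − 2·5
1 = −2·27 + 5·11
1 = 5·38 − 7·27
1 = −7·217 + 40·38
1 = 40·689 − 127·217
So 217·(-127) ≡ 1 (mod 689), giving 217⁻¹ ≡ 562.
x ≡ 217⁻¹·502 ≡ 562·502 ≡ 323 (mod 689).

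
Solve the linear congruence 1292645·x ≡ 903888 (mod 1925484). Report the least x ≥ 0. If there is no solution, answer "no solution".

First find gcd(1292645, 1925484):
1925484 = 1·1292645 + 632839
1292645 = 2·632839 + 26967
632839 = 23·26967 + 12598
26967 = 2·12598 + 1771
12598 = 7·1771 + 201
1771 = 8·201 + 163
201 = 1·163 + 38
163 = 4·38 + 11
38 = 3·11 + 5
11 = 2·5 + 1
5 = 5·1 + 0
gcd = 1, so a unique solution mod 1925484 exists.
Back-substitute for the Bézout coefficients:
1 = 11 − 2·5
1 = −2·38 + 7·11
1 = 7·163 − 30·38
1 = −30·201 + 37·163
1 = 37·1771 − 326·201
1 = −326·12598 + 2319·1771
1 = 2319·26967 − 4964·12598
1 = −4964·632839 + 116491·26967
1 = 116491·1292645 − 237946·632839
1 = −237946·1925484 + 354437·1292645
So 1292645·(354437) ≡ 1 (mod 1925484), giving 1292645⁻¹ ≡ 354437.
x ≡ 1292645⁻¹·903888 ≡ 354437·903888 ≡ 1621200 (mod 1925484).

1621200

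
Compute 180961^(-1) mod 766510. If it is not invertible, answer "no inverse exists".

672641

Apply the Euclidean algorithm to 766510 and 180961:
766510 = 4×180961 + 42666
180961 = 4×42666 + 10297
42666 = 4×10297 + 1478
10297 = 6×1478 + 1429
1478 = 1×1429 + 49
1429 = 29×49 + 8
49 = 6×8 + 1
8 = 8×1 + 0
gcd = 1, so the inverse exists. Back-substitute:
1 = 49 − 6·8
1 = −6·1429 + 175·49
1 = 175·1478 − 181·1429
1 = −181·10297 + 1261·1478
1 = 1261·42666 − 5225·10297
1 = −5225·180961 + 22161·42666
1 = 22161·766510 − 93869·180961
Thus 180961·(-93869) ≡ 1 (mod 766510); reducing, -93869 mod 766510 = 672641.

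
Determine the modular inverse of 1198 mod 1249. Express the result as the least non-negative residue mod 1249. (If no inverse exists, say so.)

Apply the Euclidean algorithm to 1249 and 1198:
1249 = 1*1198 + 51
1198 = 23*51 + 25
51 = 2*25 + 1
25 = 25*1 + 0
gcd = 1, so the inverse exists. Back-substitute:
1 = 51 − 2·25
1 = −2·1198 + 47·51
1 = 47·1249 − 49·1198
Hence 1198⁻¹ ≡ -49 ≡ 1200 (mod 1249).

1200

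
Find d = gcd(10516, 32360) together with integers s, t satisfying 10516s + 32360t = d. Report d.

Repeated division:
32360 = 3×10516 + 812
10516 = 12×812 + 772
812 = 1×772 + 40
772 = 19×40 + 12
40 = 3×12 + 4
12 = 3×4 + 0
gcd(10516, 32360) = 4.
Express as a combination:
4 = 40 − 3·12
4 = −3·772 + 58·40
4 = 58·812 − 61·772
4 = −61·10516 + 790·812
4 = 790·32360 − 2431·10516
So 4 = (790)·32360 + (-2431)·10516.

4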